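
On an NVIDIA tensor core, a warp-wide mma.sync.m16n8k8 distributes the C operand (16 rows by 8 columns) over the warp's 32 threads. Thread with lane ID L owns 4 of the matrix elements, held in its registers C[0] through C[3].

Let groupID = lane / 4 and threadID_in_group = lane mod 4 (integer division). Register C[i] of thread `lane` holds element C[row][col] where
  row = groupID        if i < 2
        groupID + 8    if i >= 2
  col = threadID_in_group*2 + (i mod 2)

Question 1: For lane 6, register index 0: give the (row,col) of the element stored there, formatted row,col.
lane 6: gid=1 (6/4), tid=2 (6%4)
i=0: r=1+0=1, c=2*2+0=4

1,4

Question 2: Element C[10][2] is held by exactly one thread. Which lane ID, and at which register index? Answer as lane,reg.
r=10->g=2,rb=1  c=2->t=1,b0=0
L=2*4+1=9  i=1*2+0=2

9,2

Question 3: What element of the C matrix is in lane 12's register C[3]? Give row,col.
lane 12: G=3 (12/4), T=0 (12%4)
i=3: r=3+8=11, c=0*2+1=1

11,1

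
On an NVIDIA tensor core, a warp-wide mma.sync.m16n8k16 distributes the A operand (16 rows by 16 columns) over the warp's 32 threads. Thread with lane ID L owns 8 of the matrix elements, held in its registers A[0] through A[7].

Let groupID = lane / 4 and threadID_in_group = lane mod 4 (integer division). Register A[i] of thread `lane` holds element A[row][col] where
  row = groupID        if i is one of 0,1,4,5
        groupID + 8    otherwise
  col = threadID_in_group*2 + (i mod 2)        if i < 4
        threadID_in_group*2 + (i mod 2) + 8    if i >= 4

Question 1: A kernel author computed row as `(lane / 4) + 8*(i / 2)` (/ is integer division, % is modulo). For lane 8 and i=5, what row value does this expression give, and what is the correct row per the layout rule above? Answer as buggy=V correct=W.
buggy=18 correct=2

`(lane / 4) + 8*(i / 2)`[8,5]->18
8: g=2,t=0
[5] (2+0,0*2+1+8) = (2,9)
row: 18 vs 2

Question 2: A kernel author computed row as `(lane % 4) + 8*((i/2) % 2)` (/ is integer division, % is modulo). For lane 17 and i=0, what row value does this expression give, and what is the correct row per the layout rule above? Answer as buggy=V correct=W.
`(lane % 4) + 8*((i/2) % 2)`[17,0]->1
L=17->g=17>>2=4, t=17&3=1
[0]->row 4+0=4  col 1·2+0+0=2
row: 1 vs 4

buggy=1 correct=4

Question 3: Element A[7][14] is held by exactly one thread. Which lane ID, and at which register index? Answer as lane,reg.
r=7->g=7,rb=0  c=14->cb=1,t=3,b0=0
L=7*4+3=31  i=1*4+0*2+0=4

31,4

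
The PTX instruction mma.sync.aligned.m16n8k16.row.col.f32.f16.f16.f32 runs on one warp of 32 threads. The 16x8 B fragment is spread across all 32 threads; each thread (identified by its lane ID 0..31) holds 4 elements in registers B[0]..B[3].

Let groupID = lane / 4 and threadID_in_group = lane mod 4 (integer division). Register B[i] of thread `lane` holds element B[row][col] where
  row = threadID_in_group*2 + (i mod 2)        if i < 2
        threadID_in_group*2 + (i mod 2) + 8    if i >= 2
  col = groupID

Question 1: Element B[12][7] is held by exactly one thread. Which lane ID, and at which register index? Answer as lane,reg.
30,2

c: 7->gid=7  r: 12->r8=1,tid=2,i&1=0
L=7*4+2=30  i=1*2+0=2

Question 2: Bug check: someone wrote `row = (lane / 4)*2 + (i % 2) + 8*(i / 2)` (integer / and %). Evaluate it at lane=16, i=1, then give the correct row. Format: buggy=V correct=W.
buggy=9 correct=1

`(lane / 4)*2 + (i % 2) + 8*(i / 2)`[16,1]->9
16: g=4,t=0
[1] (0*2+1+0,4) = (1,4)
row: 9 vs 1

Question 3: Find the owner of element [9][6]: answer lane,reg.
c=6⇒gr=6  r=9⇒Rb=1,th=0,odd=1
L=6*4+0=24  i=1*2+1=3

24,3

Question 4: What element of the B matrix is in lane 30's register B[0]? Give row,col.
lane 30⇒30/4=7, 30 mod 4=2
i=0  r:2·2+0+0⇒4  c:7

4,7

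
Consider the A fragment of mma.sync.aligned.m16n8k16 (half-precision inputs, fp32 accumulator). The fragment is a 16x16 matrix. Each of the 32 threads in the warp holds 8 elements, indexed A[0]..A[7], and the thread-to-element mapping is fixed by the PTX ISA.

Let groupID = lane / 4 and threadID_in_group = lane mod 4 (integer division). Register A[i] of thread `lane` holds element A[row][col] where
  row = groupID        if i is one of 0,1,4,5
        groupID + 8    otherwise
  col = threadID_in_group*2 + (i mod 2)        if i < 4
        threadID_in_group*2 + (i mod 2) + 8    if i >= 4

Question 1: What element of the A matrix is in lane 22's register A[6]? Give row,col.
lane 22: gid=5 (22/4), tid=2 (22%4)
i=6: r=5+8=13, c=2*2+0+8=12

13,12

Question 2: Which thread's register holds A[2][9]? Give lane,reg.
r=2->g=2,rb=0  c=9->cb=1,t=0,b0=1
L=2*4+0=8  i=1*4+0*2+1=5

8,5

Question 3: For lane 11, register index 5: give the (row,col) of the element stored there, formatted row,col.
2,15

lane 11: g=2 (11/4), t=3 (11%4)
i=5: r=2+0=2, c=3*2+1+8=15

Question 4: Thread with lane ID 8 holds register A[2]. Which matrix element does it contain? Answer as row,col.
8: gr=2,th=0
[2] (2+8,0*2+0+0) = (10,0)

10,0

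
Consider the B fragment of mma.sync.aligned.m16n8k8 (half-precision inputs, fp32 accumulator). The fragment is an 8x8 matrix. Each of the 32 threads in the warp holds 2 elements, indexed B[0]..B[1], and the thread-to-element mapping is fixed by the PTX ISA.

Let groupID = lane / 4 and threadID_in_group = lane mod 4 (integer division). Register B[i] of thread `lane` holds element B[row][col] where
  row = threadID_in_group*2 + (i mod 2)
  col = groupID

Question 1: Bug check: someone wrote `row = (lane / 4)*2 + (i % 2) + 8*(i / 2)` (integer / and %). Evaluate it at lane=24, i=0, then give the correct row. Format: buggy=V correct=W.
`(lane / 4)*2 + (i % 2) + 8*(i / 2)`[24,0]⇒12
24: gr=6,th=0
[0] (0*2+0,6) = (0,6)
row: 12 vs 0

buggy=12 correct=0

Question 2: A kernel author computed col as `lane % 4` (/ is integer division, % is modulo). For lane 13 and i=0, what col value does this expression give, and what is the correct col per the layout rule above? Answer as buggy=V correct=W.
`lane % 4`[13,0]⇒1
lane 13⇒13/4=3, 13 mod 4=1
i=0  r:2·1+0⇒2  c:3
col: 1 vs 3

buggy=1 correct=3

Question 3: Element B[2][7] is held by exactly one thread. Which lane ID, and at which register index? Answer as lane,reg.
c=7→G=7  r=2→T=1,p=0
L=7*4+1=29  i=0=0

29,0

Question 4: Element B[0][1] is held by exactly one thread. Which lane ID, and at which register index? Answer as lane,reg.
4,0

c=1→G=1  r=0→T=0,p=0
L=1*4+0=4  i=0=0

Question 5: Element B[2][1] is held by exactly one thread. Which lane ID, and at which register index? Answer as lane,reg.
5,0

c: 1->gid=1  r: 2->tid=1,i&1=0
L=1*4+1=5  i=0=0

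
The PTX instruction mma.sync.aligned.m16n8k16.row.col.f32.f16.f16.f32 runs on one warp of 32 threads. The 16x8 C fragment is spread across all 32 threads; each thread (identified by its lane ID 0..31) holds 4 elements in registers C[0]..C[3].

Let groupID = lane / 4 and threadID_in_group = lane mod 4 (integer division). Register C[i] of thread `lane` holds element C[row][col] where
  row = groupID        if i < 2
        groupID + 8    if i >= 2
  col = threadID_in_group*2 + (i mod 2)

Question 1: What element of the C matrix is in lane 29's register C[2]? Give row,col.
15,2

lane 29: gid=7 (29/4), tid=1 (29%4)
i=2: r=7+8=15, c=1*2+0=2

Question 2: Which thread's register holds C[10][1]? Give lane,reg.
r=10→G=2,rhi=1  c=1→T=0,p=1
L=2*4+0=8  i=1*2+1=3

8,3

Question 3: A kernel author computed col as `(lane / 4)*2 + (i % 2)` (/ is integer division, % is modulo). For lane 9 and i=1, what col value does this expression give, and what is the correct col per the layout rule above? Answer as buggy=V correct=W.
`(lane / 4)*2 + (i % 2)`[9,1]⇒5
lane 9: gr=2 (9/4), th=1 (9%4)
i=1: r=2+0=2, c=1*2+1=3
col: 5 vs 3

buggy=5 correct=3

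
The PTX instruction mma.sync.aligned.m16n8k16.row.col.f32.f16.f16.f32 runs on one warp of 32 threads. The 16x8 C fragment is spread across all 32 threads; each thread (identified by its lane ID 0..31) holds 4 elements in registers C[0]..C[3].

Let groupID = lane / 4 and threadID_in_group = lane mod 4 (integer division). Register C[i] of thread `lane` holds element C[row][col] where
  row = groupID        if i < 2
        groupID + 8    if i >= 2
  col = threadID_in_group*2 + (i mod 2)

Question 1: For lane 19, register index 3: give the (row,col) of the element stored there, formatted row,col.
12,7

19: gid=4,tid=3
[3] (4+8,3*2+1) = (12,7)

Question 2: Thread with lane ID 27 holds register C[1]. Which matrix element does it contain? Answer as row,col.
6,7

lane 27: gid=6 (27/4), tid=3 (27%4)
i=1: r=6+0=6, c=3*2+1=7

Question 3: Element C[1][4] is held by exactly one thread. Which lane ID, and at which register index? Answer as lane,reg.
6,0

r=1→G=1,rhi=0  c=4→T=2,p=0
L=1*4+2=6  i=0*2+0=0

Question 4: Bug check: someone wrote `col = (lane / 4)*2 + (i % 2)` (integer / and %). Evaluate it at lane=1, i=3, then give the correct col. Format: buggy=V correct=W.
buggy=1 correct=3

`(lane / 4)*2 + (i % 2)`[1,3]->1
lane 1: g=0 (1/4), t=1 (1%4)
i=3: r=0+8=8, c=1*2+1=3
col: 1 vs 3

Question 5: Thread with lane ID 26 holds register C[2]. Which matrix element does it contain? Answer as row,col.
14,4

lane 26: g=6 (26/4), t=2 (26%4)
i=2: r=6+8=14, c=2*2+0=4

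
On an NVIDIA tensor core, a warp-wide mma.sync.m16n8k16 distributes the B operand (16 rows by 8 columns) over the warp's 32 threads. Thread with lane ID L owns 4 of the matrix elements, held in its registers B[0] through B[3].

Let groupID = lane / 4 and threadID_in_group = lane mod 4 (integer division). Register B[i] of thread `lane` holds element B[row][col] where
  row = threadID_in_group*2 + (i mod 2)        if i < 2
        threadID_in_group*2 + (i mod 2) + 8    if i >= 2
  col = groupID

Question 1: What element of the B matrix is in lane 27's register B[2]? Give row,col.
L=27->g=27>>2=6, t=27&3=3
[2]->row 3·2+0+8=14  col g=6

14,6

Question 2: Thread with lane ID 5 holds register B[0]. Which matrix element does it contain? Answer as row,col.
L=5=>grp=5>>2=1, tig=5&3=1
[0]=>row 1·2+0+0=2  col grp=1

2,1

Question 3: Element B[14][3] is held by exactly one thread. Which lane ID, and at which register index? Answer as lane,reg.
c=3⇒gr=3  r=14⇒Rb=1,th=3,odd=0
L=3*4+3=15  i=1*2+0=2

15,2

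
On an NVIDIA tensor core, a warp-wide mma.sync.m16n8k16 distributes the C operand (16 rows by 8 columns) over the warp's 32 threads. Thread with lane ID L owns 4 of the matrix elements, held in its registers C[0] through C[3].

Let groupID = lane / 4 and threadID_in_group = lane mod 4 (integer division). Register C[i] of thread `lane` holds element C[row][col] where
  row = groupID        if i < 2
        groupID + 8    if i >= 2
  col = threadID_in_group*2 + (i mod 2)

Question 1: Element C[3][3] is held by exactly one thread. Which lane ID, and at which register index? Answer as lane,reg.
r=3⇒gr=3,Rb=0  c=3⇒th=1,odd=1
L=3*4+1=13  i=0*2+1=1

13,1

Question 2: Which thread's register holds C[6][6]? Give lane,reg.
r=6⇒gr=6,Rb=0  c=6⇒th=3,odd=0
L=6*4+3=27  i=0*2+0=0

27,0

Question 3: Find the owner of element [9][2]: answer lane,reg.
r=9->g=1,rb=1  c=2->t=1,b0=0
L=1*4+1=5  i=1*2+0=2

5,2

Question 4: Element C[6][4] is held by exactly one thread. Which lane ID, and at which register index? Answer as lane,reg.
26,0

r=6→G=6,rhi=0  c=4→T=2,p=0
L=6*4+2=26  i=0*2+0=0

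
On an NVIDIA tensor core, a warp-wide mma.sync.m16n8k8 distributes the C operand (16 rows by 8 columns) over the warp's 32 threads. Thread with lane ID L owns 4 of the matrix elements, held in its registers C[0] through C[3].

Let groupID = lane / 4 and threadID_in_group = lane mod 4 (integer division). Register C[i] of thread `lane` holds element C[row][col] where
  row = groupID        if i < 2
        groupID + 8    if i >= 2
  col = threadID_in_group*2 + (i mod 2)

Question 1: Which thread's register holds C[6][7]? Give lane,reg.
27,1

r=6⇒gr=6,Rb=0  c=7⇒th=3,odd=1
L=6*4+3=27  i=0*2+1=1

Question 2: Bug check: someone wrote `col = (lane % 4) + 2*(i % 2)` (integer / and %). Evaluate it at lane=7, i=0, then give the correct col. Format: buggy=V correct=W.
buggy=3 correct=6

`(lane % 4) + 2*(i % 2)`[7,0]->3
lane 7->7/4=1, 7 mod 4=3
i=0  r:1+0->1  c:2·3+0->6
col: 3 vs 6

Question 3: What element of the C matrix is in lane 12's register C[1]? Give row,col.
3,1

lane 12=>12/4=3, 12 mod 4=0
i=1  r:3+0=>3  c:2·0+1=>1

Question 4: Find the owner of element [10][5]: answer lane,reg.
r:10=>grp=2,rB=1  c:5=>tig=2,lo=1
L=2*4+2=10  i=1*2+1=3

10,3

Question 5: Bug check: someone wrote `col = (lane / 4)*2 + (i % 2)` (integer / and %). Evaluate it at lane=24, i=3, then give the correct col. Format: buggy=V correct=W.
`(lane / 4)*2 + (i % 2)`[24,3]->13
24: gid=6,tid=0
[3] (6+8,0*2+1) = (14,1)
col: 13 vs 1

buggy=13 correct=1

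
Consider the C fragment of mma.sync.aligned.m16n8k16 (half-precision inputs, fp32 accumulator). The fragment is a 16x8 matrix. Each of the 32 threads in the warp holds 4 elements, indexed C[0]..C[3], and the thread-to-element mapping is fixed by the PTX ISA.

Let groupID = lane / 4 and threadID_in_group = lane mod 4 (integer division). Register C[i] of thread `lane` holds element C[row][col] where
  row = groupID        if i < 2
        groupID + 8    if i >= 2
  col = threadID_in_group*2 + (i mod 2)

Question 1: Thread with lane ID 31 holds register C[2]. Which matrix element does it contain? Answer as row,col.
15,6

L=31⇒gr=31>>2=7, th=31&3=3
[2]⇒row 7+8=15  col 3·2+0=6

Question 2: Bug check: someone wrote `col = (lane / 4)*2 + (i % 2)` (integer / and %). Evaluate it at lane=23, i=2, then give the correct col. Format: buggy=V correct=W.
buggy=10 correct=6

`(lane / 4)*2 + (i % 2)`[23,2]→10
lane 23→23/4=5, 23 mod 4=3
i=2  r:5+8→13  c:2·3+0→6
col: 10 vs 6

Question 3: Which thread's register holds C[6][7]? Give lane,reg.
27,1

r: 6->gid=6,r8=0  c: 7->tid=3,i&1=1
L=6*4+3=27  i=0*2+1=1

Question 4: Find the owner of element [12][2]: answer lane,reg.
r: 12->gid=4,r8=1  c: 2->tid=1,i&1=0
L=4*4+1=17  i=1*2+0=2

17,2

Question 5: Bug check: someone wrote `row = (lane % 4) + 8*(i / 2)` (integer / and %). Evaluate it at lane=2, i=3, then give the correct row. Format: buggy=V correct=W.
buggy=10 correct=8

`(lane % 4) + 8*(i / 2)`[2,3]⇒10
lane 2: gr=0 (2/4), th=2 (2%4)
i=3: r=0+8=8, c=2*2+1=5
row: 10 vs 8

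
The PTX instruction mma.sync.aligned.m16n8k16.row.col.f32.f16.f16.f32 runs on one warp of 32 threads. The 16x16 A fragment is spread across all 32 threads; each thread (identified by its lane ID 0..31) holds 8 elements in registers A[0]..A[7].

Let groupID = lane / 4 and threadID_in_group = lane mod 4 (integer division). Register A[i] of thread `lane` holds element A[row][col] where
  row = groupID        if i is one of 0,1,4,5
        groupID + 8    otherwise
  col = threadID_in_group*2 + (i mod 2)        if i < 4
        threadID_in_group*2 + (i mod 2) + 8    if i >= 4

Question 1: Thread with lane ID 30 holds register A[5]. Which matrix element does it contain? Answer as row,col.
lane 30=>30/4=7, 30 mod 4=2
i=5  r:7+0=>7  c:2·2+1+8=>13

7,13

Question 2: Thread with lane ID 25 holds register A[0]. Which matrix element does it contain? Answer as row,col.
L=25→G=25>>2=6, T=25&3=1
[0]→row 6+0=6  col 1·2+0+0=2

6,2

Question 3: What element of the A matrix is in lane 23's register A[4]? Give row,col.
lane 23: grp=5 (23/4), tig=3 (23%4)
i=4: r=5+0=5, c=3*2+0+8=14

5,14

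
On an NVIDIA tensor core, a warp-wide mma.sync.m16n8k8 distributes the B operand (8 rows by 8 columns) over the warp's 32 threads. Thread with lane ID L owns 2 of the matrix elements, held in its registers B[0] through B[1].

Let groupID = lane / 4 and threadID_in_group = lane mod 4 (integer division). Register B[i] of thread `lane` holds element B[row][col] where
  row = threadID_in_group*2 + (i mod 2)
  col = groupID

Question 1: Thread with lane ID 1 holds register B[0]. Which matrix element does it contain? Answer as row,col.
L=1->gid=1>>2=0, tid=1&3=1
[0]->row 1·2+0=2  col gid=0

2,0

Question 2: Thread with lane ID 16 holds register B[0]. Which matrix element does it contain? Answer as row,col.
0,4

16: G=4,T=0
[0] (0*2+0,4) = (0,4)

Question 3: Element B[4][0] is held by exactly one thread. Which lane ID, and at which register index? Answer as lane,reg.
c=0→G=0  r=4→T=2,p=0
L=0*4+2=2  i=0=0

2,0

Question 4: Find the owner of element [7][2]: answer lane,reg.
c=2⇒gr=2  r=7⇒th=3,odd=1
L=2*4+3=11  i=1=1

11,1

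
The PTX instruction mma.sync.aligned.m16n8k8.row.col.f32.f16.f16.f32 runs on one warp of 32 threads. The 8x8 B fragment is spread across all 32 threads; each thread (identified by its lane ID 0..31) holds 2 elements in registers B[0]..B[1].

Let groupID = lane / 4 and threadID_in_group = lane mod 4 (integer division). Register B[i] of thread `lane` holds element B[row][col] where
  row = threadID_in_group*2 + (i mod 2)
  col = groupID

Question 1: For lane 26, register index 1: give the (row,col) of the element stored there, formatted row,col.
lane 26→26/4=6, 26 mod 4=2
i=1  r:2·2+1→5  c:6

5,6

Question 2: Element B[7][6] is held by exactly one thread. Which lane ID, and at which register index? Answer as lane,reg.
27,1

c: 6->gid=6  r: 7->tid=3,i&1=1
L=6*4+3=27  i=1=1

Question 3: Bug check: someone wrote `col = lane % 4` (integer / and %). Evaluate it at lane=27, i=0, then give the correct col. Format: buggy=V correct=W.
buggy=3 correct=6

`lane % 4`[27,0]=>3
27: grp=6,tig=3
[0] (3*2+0,6) = (6,6)
col: 3 vs 6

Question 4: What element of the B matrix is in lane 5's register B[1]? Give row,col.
lane 5: gr=1 (5/4), th=1 (5%4)
i=1: r=1*2+1=3, c=gr=1

3,1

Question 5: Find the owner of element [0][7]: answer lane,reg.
28,0

c: 7->gid=7  r: 0->tid=0,i&1=0
L=7*4+0=28  i=0=0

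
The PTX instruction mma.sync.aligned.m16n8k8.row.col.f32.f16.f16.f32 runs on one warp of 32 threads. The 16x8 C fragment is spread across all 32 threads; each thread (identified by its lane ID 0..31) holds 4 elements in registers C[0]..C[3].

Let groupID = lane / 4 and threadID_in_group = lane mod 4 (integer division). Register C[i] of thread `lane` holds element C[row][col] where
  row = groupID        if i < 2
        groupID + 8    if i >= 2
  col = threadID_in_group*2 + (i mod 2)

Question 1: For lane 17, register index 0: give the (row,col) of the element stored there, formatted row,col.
17: gr=4,th=1
[0] (4+0,1*2+0) = (4,2)

4,2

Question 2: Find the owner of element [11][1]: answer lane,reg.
r=11→G=3,rhi=1  c=1→T=0,p=1
L=3*4+0=12  i=1*2+1=3

12,3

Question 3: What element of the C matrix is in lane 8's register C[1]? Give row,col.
2,1

8: G=2,T=0
[1] (2+0,0*2+1) = (2,1)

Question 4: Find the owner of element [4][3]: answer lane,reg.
17,1

r=4→G=4,rhi=0  c=3→T=1,p=1
L=4*4+1=17  i=0*2+1=1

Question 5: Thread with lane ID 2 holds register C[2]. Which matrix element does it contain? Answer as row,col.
8,4

lane 2: g=0 (2/4), t=2 (2%4)
i=2: r=0+8=8, c=2*2+0=4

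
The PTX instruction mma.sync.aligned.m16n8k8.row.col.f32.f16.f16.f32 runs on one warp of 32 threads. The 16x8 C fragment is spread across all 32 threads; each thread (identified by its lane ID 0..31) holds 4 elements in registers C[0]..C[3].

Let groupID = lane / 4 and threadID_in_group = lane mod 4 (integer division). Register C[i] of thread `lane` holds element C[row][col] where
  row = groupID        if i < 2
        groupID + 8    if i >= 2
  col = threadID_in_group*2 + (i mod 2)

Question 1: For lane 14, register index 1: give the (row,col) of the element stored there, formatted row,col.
3,5

14: gid=3,tid=2
[1] (3+0,2*2+1) = (3,5)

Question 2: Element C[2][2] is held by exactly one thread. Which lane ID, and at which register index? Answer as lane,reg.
r: 2->gid=2,r8=0  c: 2->tid=1,i&1=0
L=2*4+1=9  i=0*2+0=0

9,0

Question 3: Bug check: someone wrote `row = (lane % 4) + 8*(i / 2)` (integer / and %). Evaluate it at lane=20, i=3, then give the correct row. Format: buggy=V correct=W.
`(lane % 4) + 8*(i / 2)`[20,3]→8
20: G=5,T=0
[3] (5+8,0*2+1) = (13,1)
row: 8 vs 13

buggy=8 correct=13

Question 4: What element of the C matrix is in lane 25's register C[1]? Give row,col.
6,3

25: gid=6,tid=1
[1] (6+0,1*2+1) = (6,3)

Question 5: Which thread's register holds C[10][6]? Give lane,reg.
11,2

r=10→G=2,rhi=1  c=6→T=3,p=0
L=2*4+3=11  i=1*2+0=2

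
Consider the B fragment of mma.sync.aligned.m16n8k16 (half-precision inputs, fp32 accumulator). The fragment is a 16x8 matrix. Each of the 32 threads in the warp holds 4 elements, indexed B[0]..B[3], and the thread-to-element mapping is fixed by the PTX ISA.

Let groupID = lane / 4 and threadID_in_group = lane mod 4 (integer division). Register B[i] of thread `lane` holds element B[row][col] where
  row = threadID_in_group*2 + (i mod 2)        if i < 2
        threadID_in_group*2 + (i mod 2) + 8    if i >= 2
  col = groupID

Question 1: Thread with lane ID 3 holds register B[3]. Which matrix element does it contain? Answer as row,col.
lane 3->3/4=0, 3 mod 4=3
i=3  r:2·3+1+8->15  c:0

15,0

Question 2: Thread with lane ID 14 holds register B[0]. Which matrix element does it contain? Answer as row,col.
lane 14: g=3 (14/4), t=2 (14%4)
i=0: r=2*2+0+0=4, c=g=3

4,3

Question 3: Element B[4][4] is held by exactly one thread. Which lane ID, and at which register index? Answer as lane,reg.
c:4=>grp=4  r:4=>rB=0,tig=2,lo=0
L=4*4+2=18  i=0*2+0=0

18,0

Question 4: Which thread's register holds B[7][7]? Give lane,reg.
31,1

c=7->g=7  r=7->rb=0,t=3,b0=1
L=7*4+3=31  i=0*2+1=1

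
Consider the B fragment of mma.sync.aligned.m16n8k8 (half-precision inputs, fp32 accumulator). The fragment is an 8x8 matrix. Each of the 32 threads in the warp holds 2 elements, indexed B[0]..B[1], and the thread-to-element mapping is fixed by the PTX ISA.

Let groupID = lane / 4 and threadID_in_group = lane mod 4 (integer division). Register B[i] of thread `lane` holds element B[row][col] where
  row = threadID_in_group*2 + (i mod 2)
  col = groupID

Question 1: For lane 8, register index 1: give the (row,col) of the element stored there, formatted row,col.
1,2

L=8⇒gr=8>>2=2, th=8&3=0
[1]⇒row 0·2+1=1  col gr=2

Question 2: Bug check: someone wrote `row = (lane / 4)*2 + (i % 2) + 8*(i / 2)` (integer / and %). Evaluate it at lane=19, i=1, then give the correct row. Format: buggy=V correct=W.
`(lane / 4)*2 + (i % 2) + 8*(i / 2)`[19,1]=>9
lane 19: grp=4 (19/4), tig=3 (19%4)
i=1: r=3*2+1=7, c=grp=4
row: 9 vs 7

buggy=9 correct=7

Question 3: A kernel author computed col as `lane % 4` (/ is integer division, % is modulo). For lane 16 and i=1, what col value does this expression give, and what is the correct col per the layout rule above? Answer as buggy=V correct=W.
buggy=0 correct=4

`lane % 4`[16,1]⇒0
lane 16⇒16/4=4, 16 mod 4=0
i=1  r:2·0+1⇒1  c:4
col: 0 vs 4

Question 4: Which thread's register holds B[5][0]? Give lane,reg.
2,1

c=0→G=0  r=5→T=2,p=1
L=0*4+2=2  i=1=1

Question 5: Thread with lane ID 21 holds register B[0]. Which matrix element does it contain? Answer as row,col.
lane 21=>21/4=5, 21 mod 4=1
i=0  r:2·1+0=>2  c:5

2,5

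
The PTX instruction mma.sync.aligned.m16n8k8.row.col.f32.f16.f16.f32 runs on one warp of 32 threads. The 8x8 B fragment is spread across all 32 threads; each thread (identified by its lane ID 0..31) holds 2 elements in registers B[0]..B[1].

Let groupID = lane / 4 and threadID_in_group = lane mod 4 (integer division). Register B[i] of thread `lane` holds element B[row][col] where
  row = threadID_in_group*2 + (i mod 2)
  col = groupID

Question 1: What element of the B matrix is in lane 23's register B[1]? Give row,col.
L=23->gid=23>>2=5, tid=23&3=3
[1]->row 3·2+1=7  col gid=5

7,5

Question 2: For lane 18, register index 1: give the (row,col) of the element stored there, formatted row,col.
5,4

lane 18: g=4 (18/4), t=2 (18%4)
i=1: r=2*2+1=5, c=g=4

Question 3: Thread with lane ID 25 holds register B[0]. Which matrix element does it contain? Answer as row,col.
2,6

lane 25: gid=6 (25/4), tid=1 (25%4)
i=0: r=1*2+0=2, c=gid=6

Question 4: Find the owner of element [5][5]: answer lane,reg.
22,1

c: 5->gid=5  r: 5->tid=2,i&1=1
L=5*4+2=22  i=1=1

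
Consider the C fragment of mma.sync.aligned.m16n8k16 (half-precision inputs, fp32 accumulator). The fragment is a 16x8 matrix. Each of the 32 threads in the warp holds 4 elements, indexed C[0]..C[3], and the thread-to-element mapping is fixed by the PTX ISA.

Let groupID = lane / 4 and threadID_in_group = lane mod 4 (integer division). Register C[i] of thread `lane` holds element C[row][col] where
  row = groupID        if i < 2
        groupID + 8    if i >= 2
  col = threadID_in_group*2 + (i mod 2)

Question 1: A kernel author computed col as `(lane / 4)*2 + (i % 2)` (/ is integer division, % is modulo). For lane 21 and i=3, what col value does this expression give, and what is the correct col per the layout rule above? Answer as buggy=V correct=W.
buggy=11 correct=3

`(lane / 4)*2 + (i % 2)`[21,3]->11
lane 21->21/4=5, 21 mod 4=1
i=3  r:5+8->13  c:2·1+1->3
col: 11 vs 3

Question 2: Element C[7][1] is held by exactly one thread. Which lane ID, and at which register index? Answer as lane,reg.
28,1

r=7→G=7,rhi=0  c=1→T=0,p=1
L=7*4+0=28  i=0*2+1=1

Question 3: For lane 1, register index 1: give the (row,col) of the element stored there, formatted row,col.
0,3

lane 1→1/4=0, 1 mod 4=1
i=1  r:0+0→0  c:2·1+1→3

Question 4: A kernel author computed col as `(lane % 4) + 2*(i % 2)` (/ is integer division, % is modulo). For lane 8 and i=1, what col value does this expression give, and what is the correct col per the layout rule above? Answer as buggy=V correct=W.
`(lane % 4) + 2*(i % 2)`[8,1]→2
L=8→G=8>>2=2, T=8&3=0
[1]→row 2+0=2  col 0·2+1=1
col: 2 vs 1

buggy=2 correct=1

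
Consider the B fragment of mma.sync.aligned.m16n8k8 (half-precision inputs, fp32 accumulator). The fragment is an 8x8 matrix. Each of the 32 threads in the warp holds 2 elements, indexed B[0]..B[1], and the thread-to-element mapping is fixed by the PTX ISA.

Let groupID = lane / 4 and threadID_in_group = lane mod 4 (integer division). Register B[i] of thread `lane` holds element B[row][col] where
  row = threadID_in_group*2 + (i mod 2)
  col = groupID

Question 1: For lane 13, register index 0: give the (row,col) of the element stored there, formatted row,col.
2,3

L=13=>grp=13>>2=3, tig=13&3=1
[0]=>row 1·2+0=2  col grp=3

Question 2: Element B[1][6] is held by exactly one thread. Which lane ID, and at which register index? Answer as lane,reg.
24,1

c=6→G=6  r=1→T=0,p=1
L=6*4+0=24  i=1=1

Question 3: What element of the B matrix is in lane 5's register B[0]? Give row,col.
lane 5: gr=1 (5/4), th=1 (5%4)
i=0: r=1*2+0=2, c=gr=1

2,1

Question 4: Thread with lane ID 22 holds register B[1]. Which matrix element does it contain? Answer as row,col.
5,5

L=22->g=22>>2=5, t=22&3=2
[1]->row 2·2+1=5  col g=5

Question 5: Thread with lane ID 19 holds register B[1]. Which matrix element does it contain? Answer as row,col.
7,4

19: gr=4,th=3
[1] (3*2+1,4) = (7,4)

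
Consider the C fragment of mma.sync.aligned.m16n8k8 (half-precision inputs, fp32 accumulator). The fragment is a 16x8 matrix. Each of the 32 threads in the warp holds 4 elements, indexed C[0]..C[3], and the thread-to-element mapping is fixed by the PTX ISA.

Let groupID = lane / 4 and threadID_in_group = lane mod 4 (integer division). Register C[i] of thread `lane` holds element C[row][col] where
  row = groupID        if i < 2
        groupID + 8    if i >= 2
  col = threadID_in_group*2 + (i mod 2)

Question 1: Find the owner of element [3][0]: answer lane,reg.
r=3→G=3,rhi=0  c=0→T=0,p=0
L=3*4+0=12  i=0*2+0=0

12,0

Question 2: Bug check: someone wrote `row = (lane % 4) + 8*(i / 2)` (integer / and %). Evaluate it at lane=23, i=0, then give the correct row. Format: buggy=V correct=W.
`(lane % 4) + 8*(i / 2)`[23,0]⇒3
23: gr=5,th=3
[0] (5+0,3*2+0) = (5,6)
row: 3 vs 5

buggy=3 correct=5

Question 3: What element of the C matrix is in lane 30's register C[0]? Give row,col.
lane 30: g=7 (30/4), t=2 (30%4)
i=0: r=7+0=7, c=2*2+0=4

7,4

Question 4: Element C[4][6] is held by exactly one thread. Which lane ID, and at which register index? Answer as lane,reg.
19,0

r:4=>grp=4,rB=0  c:6=>tig=3,lo=0
L=4*4+3=19  i=0*2+0=0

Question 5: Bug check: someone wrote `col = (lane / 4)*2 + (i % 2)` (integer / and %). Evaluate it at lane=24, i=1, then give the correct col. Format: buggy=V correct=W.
`(lane / 4)*2 + (i % 2)`[24,1]⇒13
lane 24⇒24/4=6, 24 mod 4=0
i=1  r:6+0⇒6  c:2·0+1⇒1
col: 13 vs 1

buggy=13 correct=1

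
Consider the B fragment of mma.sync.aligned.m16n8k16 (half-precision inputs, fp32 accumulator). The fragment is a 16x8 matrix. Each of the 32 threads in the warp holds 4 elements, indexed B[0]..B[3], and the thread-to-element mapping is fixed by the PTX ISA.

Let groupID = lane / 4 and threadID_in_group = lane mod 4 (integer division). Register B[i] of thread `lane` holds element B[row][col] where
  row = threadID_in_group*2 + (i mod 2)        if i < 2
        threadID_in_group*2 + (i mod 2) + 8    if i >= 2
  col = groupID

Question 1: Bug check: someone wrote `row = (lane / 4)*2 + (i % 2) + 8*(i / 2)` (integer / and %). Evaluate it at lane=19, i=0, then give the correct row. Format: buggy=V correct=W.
`(lane / 4)*2 + (i % 2) + 8*(i / 2)`[19,0]→8
L=19→G=19>>2=4, T=19&3=3
[0]→row 3·2+0+0=6  col G=4
row: 8 vs 6

buggy=8 correct=6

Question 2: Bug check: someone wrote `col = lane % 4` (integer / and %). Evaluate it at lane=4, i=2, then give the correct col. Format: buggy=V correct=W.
`lane % 4`[4,2]->0
lane 4->4/4=1, 4 mod 4=0
i=2  r:2·0+0+8->8  c:1
col: 0 vs 1

buggy=0 correct=1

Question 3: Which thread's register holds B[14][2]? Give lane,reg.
c: 2->gid=2  r: 14->r8=1,tid=3,i&1=0
L=2*4+3=11  i=1*2+0=2

11,2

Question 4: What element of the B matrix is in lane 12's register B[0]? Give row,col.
L=12=>grp=12>>2=3, tig=12&3=0
[0]=>row 0·2+0+0=0  col grp=3

0,3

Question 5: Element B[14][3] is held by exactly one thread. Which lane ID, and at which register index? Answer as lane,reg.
c=3→G=3  r=14→rhi=1,T=3,p=0
L=3*4+3=15  i=1*2+0=2

15,2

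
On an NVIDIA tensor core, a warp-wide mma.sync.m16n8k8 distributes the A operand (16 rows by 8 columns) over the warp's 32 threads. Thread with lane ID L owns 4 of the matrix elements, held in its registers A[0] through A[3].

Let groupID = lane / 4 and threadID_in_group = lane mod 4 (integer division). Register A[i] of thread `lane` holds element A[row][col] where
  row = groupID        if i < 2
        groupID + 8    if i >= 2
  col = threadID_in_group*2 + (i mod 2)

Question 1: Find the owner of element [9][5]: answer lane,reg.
r=9→G=1,rhi=1  c=5→T=2,p=1
L=1*4+2=6  i=1*2+1=3

6,3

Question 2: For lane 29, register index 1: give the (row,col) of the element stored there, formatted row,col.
lane 29=>29/4=7, 29 mod 4=1
i=1  r:7+0=>7  c:2·1+1=>3

7,3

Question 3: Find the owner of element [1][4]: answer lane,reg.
r: 1->gid=1,r8=0  c: 4->tid=2,i&1=0
L=1*4+2=6  i=0*2+0=0

6,0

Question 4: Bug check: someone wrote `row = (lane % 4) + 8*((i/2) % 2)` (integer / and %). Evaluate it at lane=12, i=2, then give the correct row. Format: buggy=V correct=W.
`(lane % 4) + 8*((i/2) % 2)`[12,2]->8
lane 12: gid=3 (12/4), tid=0 (12%4)
i=2: r=3+8=11, c=0*2+0=0
row: 8 vs 11

buggy=8 correct=11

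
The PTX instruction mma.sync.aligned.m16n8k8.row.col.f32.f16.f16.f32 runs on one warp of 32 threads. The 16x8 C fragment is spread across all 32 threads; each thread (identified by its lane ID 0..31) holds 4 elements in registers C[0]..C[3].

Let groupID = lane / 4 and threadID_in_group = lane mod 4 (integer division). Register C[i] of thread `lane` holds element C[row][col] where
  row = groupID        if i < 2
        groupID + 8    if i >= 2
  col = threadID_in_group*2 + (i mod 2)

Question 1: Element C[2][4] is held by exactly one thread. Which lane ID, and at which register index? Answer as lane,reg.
r: 2->gid=2,r8=0  c: 4->tid=2,i&1=0
L=2*4+2=10  i=0*2+0=0

10,0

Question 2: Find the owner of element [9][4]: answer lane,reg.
r: 9->gid=1,r8=1  c: 4->tid=2,i&1=0
L=1*4+2=6  i=1*2+0=2

6,2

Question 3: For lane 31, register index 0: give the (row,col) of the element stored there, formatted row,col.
lane 31: g=7 (31/4), t=3 (31%4)
i=0: r=7+0=7, c=3*2+0=6

7,6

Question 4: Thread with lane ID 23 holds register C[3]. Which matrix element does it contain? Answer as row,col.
13,7

23: gr=5,th=3
[3] (5+8,3*2+1) = (13,7)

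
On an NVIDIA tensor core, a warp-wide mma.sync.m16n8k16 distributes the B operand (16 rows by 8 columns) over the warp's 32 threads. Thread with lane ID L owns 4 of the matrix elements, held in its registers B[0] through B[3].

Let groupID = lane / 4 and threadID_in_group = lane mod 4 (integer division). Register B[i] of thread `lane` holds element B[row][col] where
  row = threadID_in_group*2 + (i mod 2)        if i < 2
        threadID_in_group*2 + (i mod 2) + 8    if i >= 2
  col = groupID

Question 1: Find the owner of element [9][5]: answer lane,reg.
c=5->g=5  r=9->rb=1,t=0,b0=1
L=5*4+0=20  i=1*2+1=3

20,3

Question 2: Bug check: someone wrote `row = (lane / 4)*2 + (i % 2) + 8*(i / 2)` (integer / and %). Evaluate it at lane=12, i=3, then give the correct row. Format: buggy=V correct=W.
`(lane / 4)*2 + (i % 2) + 8*(i / 2)`[12,3]→15
lane 12→12/4=3, 12 mod 4=0
i=3  r:2·0+1+8→9  c:3
row: 15 vs 9

buggy=15 correct=9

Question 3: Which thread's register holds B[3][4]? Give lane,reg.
c:4=>grp=4  r:3=>rB=0,tig=1,lo=1
L=4*4+1=17  i=0*2+1=1

17,1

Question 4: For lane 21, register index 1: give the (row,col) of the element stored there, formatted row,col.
L=21⇒gr=21>>2=5, th=21&3=1
[1]⇒row 1·2+1+0=3  col gr=5

3,5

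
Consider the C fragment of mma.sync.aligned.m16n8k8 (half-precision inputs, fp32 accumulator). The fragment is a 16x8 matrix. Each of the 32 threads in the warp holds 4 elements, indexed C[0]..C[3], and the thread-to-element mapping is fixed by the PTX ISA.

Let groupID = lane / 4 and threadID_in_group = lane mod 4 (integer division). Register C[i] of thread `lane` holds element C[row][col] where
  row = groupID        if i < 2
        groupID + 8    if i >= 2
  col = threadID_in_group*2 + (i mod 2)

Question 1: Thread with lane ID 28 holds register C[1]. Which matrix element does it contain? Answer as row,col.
7,1

lane 28=>28/4=7, 28 mod 4=0
i=1  r:7+0=>7  c:2·0+1=>1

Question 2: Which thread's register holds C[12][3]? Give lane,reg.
17,3

r: 12->gid=4,r8=1  c: 3->tid=1,i&1=1
L=4*4+1=17  i=1*2+1=3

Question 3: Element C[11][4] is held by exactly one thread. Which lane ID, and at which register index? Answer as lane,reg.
14,2

r=11→G=3,rhi=1  c=4→T=2,p=0
L=3*4+2=14  i=1*2+0=2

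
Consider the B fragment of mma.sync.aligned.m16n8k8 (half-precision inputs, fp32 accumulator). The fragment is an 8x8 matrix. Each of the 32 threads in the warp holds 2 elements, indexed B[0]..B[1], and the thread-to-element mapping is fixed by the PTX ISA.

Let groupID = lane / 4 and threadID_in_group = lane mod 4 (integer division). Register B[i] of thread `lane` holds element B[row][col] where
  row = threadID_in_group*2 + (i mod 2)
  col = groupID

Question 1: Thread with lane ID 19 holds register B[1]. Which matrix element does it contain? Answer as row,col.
7,4

lane 19→19/4=4, 19 mod 4=3
i=1  r:2·3+1→7  c:4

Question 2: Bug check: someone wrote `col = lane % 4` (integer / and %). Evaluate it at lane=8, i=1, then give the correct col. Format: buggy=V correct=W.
`lane % 4`[8,1]->0
lane 8: g=2 (8/4), t=0 (8%4)
i=1: r=0*2+1=1, c=g=2
col: 0 vs 2

buggy=0 correct=2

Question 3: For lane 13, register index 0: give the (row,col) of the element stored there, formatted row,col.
2,3

lane 13->13/4=3, 13 mod 4=1
i=0  r:2·1+0->2  c:3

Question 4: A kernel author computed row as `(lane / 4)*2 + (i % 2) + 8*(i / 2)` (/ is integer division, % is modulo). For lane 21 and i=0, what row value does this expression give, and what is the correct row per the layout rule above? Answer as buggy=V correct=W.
`(lane / 4)*2 + (i % 2) + 8*(i / 2)`[21,0]->10
lane 21->21/4=5, 21 mod 4=1
i=0  r:2·1+0->2  c:5
row: 10 vs 2

buggy=10 correct=2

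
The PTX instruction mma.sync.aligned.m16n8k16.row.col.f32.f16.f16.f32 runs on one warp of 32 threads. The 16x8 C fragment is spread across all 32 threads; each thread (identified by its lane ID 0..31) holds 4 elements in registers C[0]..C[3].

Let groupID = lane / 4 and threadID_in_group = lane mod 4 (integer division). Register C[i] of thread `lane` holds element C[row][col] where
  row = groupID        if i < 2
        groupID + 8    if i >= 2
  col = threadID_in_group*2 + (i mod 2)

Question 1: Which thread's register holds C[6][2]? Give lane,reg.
25,0

r=6->g=6,rb=0  c=2->t=1,b0=0
L=6*4+1=25  i=0*2+0=0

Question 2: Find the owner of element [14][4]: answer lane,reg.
r=14->g=6,rb=1  c=4->t=2,b0=0
L=6*4+2=26  i=1*2+0=2

26,2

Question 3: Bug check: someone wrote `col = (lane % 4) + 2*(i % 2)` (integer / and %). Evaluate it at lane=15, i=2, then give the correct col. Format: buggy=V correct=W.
`(lane % 4) + 2*(i % 2)`[15,2]->3
lane 15->15/4=3, 15 mod 4=3
i=2  r:3+8->11  c:2·3+0->6
col: 3 vs 6

buggy=3 correct=6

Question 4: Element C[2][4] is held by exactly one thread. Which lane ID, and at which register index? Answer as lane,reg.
10,0

r:2=>grp=2,rB=0  c:4=>tig=2,lo=0
L=2*4+2=10  i=0*2+0=0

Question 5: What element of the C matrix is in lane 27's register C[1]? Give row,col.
6,7

lane 27⇒27/4=6, 27 mod 4=3
i=1  r:6+0⇒6  c:2·3+1⇒7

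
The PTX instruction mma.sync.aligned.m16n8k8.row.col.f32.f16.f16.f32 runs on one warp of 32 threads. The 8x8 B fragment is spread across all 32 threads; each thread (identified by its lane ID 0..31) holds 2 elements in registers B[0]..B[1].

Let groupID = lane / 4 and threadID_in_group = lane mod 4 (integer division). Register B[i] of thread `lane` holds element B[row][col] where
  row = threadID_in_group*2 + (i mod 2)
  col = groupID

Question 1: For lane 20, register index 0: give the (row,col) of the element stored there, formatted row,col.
0,5

20: g=5,t=0
[0] (0*2+0,5) = (0,5)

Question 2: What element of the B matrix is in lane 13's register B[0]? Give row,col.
2,3

lane 13: gid=3 (13/4), tid=1 (13%4)
i=0: r=1*2+0=2, c=gid=3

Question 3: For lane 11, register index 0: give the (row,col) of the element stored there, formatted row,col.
lane 11→11/4=2, 11 mod 4=3
i=0  r:2·3+0→6  c:2

6,2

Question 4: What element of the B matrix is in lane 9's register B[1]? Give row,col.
L=9⇒gr=9>>2=2, th=9&3=1
[1]⇒row 1·2+1=3  col gr=2

3,2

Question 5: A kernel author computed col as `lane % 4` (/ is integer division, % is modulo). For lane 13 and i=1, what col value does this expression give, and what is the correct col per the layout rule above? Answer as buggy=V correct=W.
`lane % 4`[13,1]=>1
L=13=>grp=13>>2=3, tig=13&3=1
[1]=>row 1·2+1=3  col grp=3
col: 1 vs 3

buggy=1 correct=3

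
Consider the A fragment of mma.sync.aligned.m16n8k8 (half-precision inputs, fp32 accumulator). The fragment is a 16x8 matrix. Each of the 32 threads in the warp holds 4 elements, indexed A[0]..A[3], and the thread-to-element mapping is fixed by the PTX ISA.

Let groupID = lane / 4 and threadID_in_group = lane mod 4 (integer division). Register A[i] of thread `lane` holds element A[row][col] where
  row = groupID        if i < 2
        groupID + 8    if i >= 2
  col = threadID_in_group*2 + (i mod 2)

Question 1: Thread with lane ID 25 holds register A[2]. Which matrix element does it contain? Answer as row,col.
25: gr=6,th=1
[2] (6+8,1*2+0) = (14,2)

14,2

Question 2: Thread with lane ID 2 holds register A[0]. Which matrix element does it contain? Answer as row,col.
0,4

2: grp=0,tig=2
[0] (0+0,2*2+0) = (0,4)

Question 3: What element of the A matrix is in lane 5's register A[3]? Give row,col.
9,3

L=5=>grp=5>>2=1, tig=5&3=1
[3]=>row 1+8=9  col 1·2+1=3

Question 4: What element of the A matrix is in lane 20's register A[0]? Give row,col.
5,0

L=20⇒gr=20>>2=5, th=20&3=0
[0]⇒row 5+0=5  col 0·2+0=0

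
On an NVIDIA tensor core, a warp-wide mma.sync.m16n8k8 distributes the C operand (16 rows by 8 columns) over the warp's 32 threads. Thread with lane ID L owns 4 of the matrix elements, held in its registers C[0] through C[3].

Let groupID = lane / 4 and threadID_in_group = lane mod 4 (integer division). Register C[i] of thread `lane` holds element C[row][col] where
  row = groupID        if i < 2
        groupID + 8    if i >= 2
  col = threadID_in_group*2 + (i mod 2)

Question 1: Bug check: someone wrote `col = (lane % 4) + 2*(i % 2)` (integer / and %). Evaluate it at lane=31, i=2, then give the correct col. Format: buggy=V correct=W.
buggy=3 correct=6

`(lane % 4) + 2*(i % 2)`[31,2]⇒3
L=31⇒gr=31>>2=7, th=31&3=3
[2]⇒row 7+8=15  col 3·2+0=6
col: 3 vs 6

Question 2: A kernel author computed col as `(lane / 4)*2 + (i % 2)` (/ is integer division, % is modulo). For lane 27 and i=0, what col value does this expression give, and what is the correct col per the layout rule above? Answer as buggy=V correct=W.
buggy=12 correct=6

`(lane / 4)*2 + (i % 2)`[27,0]→12
lane 27→27/4=6, 27 mod 4=3
i=0  r:6+0→6  c:2·3+0→6
col: 12 vs 6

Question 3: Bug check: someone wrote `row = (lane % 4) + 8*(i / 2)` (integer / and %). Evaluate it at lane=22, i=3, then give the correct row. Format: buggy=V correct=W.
`(lane % 4) + 8*(i / 2)`[22,3]->10
lane 22->22/4=5, 22 mod 4=2
i=3  r:5+8->13  c:2·2+1->5
row: 10 vs 13

buggy=10 correct=13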